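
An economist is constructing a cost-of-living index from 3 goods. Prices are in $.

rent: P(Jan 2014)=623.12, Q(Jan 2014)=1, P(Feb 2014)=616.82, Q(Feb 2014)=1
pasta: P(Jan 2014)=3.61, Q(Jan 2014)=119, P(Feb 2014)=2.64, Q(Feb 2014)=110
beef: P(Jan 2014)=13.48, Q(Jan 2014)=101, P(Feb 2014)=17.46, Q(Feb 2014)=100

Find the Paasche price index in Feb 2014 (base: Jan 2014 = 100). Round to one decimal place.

112.0

Paasche price index uses current-period quantities as weights.
ΣP(Feb 2014)·Q(Feb 2014) = 616.82×1 + 2.64×110 + 17.46×100 = 616.82 + 290.4 + 1746 = 2653.22
ΣP(Jan 2014)·Q(Feb 2014) = 623.12×1 + 3.61×110 + 13.48×100 = 623.12 + 397.1 + 1348 = 2368.22
Index = 2653.22 / 2368.22 × 100 = 112.0344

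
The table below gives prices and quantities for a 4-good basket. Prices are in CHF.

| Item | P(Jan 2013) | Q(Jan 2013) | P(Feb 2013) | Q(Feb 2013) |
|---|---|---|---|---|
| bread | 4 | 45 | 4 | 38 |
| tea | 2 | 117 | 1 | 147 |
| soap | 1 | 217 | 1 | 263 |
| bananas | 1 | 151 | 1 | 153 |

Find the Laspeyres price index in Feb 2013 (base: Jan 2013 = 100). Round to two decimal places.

Laspeyres price index uses base-period quantities as weights.
ΣP(Feb 2013)·Q(Jan 2013) = 4×45 + 1×117 + 1×217 + 1×151 = 180 + 117 + 217 + 151 = 665
ΣP(Jan 2013)·Q(Jan 2013) = 4×45 + 2×117 + 1×217 + 1×151 = 180 + 234 + 217 + 151 = 782
Index = 665 / 782 × 100 = 85.0384

85.04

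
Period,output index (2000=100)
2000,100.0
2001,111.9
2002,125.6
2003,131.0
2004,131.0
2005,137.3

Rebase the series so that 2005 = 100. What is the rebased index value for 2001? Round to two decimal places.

81.50

Rebased(2001) = 111.9 / 137.3 × 100 = 81.5004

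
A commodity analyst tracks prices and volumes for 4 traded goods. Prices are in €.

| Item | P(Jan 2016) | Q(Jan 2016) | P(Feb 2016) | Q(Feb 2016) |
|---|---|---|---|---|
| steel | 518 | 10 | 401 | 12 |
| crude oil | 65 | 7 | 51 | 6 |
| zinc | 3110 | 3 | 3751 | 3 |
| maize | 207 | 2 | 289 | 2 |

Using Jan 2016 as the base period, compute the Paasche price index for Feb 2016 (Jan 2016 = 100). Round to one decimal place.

Paasche price index uses current-period quantities as weights.
ΣP(Feb 2016)·Q(Feb 2016) = 401×12 + 51×6 + 3751×3 + 289×2 = 4812 + 306 + 11253 + 578 = 16949
ΣP(Jan 2016)·Q(Feb 2016) = 518×12 + 65×6 + 3110×3 + 207×2 = 6216 + 390 + 9330 + 414 = 16350
Index = 16949 / 16350 × 100 = 103.6636

103.7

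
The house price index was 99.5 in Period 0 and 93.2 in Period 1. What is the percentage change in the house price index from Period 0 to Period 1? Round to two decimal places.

-6.33%

Change = (93.2 − 99.5) / 99.5 × 100
       = -6.3 / 99.5 × 100 = -6.3317%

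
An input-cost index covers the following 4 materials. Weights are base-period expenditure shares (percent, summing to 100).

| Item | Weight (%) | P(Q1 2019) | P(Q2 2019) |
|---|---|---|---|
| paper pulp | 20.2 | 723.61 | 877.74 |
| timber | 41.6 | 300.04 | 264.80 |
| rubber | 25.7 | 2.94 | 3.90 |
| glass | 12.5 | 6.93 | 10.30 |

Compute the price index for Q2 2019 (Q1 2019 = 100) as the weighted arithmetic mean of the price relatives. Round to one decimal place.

113.9

paper pulp: 20.2 × (877.74/723.61) = 20.2 × 1.213001 = 24.5026
timber: 41.6 × (264.80/300.04) = 41.6 × 0.882549 = 36.7140
rubber: 25.7 × (3.90/2.94) = 25.7 × 1.326531 = 34.0918
glass: 12.5 × (10.30/6.93) = 12.5 × 1.486291 = 18.5786
Index = Σ wᵢ·(p₁ᵢ/p₀ᵢ) = 24.5026 + 36.7140 + 34.0918 + 18.5786 = 113.8871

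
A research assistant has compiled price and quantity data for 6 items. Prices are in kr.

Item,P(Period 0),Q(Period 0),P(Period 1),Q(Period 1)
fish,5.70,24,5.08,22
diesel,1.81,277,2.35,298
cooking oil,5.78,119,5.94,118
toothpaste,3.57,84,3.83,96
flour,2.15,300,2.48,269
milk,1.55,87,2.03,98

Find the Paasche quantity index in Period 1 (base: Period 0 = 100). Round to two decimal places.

Paasche quantity index uses current-period prices as weights.
ΣP(Period 1)·Q(Period 1) = 5.08×22 + 2.35×298 + 5.94×118 + 3.83×96 + 2.48×269 + 2.03×98 = 111.76 + 700.3 + 700.92 + 367.68 + 667.12 + 198.94 = 2746.72
ΣP(Period 1)·Q(Period 0) = 5.08×24 + 2.35×277 + 5.94×119 + 3.83×84 + 2.48×300 + 2.03×87 = 121.92 + 650.95 + 706.86 + 321.72 + 744 + 176.61 = 2722.06
Index = 2746.72 / 2722.06 × 100 = 100.9059

100.91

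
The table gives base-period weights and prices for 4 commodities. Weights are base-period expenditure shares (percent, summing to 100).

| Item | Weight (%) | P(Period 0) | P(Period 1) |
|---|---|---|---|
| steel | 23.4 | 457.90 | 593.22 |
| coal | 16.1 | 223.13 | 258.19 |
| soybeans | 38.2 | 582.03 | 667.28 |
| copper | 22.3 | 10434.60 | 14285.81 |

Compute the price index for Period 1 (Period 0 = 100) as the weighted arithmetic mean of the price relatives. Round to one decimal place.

123.3

steel: 23.4 × (593.22/457.90) = 23.4 × 1.295523 = 30.3152
coal: 16.1 × (258.19/223.13) = 16.1 × 1.157128 = 18.6298
soybeans: 38.2 × (667.28/582.03) = 38.2 × 1.146470 = 43.7952
copper: 22.3 × (14285.81/10434.60) = 22.3 × 1.369081 = 30.5305
Index = Σ wᵢ·(p₁ᵢ/p₀ᵢ) = 30.3152 + 18.6298 + 43.7952 + 30.5305 = 123.2707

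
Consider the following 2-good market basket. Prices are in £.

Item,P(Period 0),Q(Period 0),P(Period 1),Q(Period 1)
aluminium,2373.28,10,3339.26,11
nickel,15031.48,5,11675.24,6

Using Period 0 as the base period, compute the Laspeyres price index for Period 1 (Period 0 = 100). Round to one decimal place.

Laspeyres price index uses base-period quantities as weights.
ΣP(Period 1)·Q(Period 0) = 3339.26×10 + 11675.24×5 = 33392.6 + 58376.2 = 91768.8
ΣP(Period 0)·Q(Period 0) = 2373.28×10 + 15031.48×5 = 23732.8 + 75157.4 = 98890.2
Index = 91768.8 / 98890.2 × 100 = 92.7987

92.8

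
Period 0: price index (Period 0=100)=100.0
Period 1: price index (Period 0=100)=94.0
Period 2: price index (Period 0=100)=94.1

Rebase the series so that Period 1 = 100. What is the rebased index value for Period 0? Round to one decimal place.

Rebased(Period 0) = 100.0 / 94.0 × 100 = 106.3830

106.4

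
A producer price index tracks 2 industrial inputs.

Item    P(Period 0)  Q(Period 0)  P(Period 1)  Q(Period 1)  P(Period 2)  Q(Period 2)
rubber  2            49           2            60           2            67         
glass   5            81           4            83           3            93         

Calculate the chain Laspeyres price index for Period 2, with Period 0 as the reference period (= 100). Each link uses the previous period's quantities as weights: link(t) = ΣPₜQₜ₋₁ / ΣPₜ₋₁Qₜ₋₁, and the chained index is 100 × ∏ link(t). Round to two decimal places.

Link Period 0→Period 1:
ΣP(Period 1)Q(Period 0) = 2×49 + 4×81 = 98 + 324 = 422
ΣP(Period 0)Q(Period 0) = 2×49 + 5×81 = 98 + 405 = 503
link = 422/503 = 0.838966
Link Period 1→Period 2:
ΣP(Period 2)Q(Period 1) = 2×60 + 3×83 = 120 + 249 = 369
ΣP(Period 1)Q(Period 1) = 2×60 + 4×83 = 120 + 332 = 452
link = 369/452 = 0.816372
Chained index = 100 × 0.838966 × 0.816372 = 68.4908

68.49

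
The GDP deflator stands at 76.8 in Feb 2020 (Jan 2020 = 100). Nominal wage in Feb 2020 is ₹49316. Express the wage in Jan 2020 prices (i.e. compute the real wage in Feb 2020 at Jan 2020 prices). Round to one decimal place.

64213.5

Real = Nominal ÷ (Index/100) = 49316 ÷ (76.8/100)
     = 49316 ÷ 0.768 = 64213.5417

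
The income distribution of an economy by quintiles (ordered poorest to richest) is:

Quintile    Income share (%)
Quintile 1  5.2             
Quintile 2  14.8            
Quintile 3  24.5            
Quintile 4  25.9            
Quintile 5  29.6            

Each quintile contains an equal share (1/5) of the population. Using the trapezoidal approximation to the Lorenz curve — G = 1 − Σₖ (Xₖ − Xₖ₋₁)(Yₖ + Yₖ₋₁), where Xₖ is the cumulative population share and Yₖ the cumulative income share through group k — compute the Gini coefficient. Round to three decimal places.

0.240

Cumulative income shares Yₖ: 0.0520, 0.2000, 0.4450, 0.7040, 1.0000
Σ (Xₖ−Xₖ₋₁)(Yₖ+Yₖ₋₁) = (1/5)(0.0520+0.0000) + (1/5)(0.2000+0.0520) + (1/5)(0.4450+0.2000) + (1/5)(0.7040+0.4450) + (1/5)(1.0000+0.7040)
  = 0.0104 + 0.0504 + 0.1290 + 0.2298 + 0.3408 = 0.7604
G = 1 − 0.7604 = 0.2396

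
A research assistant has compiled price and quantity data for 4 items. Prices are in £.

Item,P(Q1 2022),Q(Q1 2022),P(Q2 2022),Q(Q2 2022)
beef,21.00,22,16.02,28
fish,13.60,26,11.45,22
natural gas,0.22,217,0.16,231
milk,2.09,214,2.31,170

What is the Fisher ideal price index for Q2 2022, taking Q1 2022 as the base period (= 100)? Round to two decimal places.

Laspeyres component (base-period weights):
ΣP(Q2 2022)Q(Q1 2022) = 16.02×22 + 11.45×26 + 0.16×217 + 2.31×214 = 352.44 + 297.7 + 34.72 + 494.34 = 1179.2
ΣP(Q1 2022)Q(Q1 2022) = 21.00×22 + 13.60×26 + 0.22×217 + 2.09×214 = 462 + 353.6 + 47.74 + 447.26 = 1310.6
L = 1179.2 / 1310.6 × 100 = 89.9741
Paasche component (current-period weights):
ΣP(Q2 2022)Q(Q2 2022) = 16.02×28 + 11.45×22 + 0.16×231 + 2.31×170 = 448.56 + 251.9 + 36.96 + 392.7 = 1130.12
ΣP(Q1 2022)Q(Q2 2022) = 21.00×28 + 13.60×22 + 0.22×231 + 2.09×170 = 588 + 299.2 + 50.82 + 355.3 = 1293.32
P = 1130.12 / 1293.32 × 100 = 87.3813
Fisher = √(L × P) = √(89.9741 × 87.3813) = 88.6682

88.67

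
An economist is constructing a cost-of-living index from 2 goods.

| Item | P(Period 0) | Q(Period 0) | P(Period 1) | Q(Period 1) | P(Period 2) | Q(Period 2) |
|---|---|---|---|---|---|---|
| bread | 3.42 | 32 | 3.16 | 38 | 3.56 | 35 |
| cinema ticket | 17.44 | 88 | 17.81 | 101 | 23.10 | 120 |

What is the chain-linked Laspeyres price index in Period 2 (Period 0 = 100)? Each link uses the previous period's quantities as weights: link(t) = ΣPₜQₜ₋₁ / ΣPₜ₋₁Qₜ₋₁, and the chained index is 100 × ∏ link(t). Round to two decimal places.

Link Period 0→Period 1:
ΣP(Period 1)Q(Period 0) = 3.16×32 + 17.81×88 = 101.12 + 1567.28 = 1668.4
ΣP(Period 0)Q(Period 0) = 3.42×32 + 17.44×88 = 109.44 + 1534.72 = 1644.16
link = 1668.4/1644.16 = 1.014743
Link Period 1→Period 2:
ΣP(Period 2)Q(Period 1) = 3.56×38 + 23.10×101 = 135.28 + 2333.1 = 2468.38
ΣP(Period 1)Q(Period 1) = 3.16×38 + 17.81×101 = 120.08 + 1798.81 = 1918.89
link = 2468.38/1918.89 = 1.286358
Chained index = 100 × 1.014743 × 1.286358 = 130.5323

130.53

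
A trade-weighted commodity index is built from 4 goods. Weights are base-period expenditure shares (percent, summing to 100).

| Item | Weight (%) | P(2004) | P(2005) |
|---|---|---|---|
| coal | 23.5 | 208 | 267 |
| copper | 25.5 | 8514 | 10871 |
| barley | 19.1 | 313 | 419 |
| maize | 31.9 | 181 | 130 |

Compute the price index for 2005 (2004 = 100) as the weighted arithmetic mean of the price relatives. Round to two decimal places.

coal: 23.5 × (267/208) = 23.5 × 1.283654 = 30.1659
copper: 25.5 × (10871/8514) = 25.5 × 1.276838 = 32.5594
barley: 19.1 × (419/313) = 19.1 × 1.338658 = 25.5684
maize: 31.9 × (130/181) = 31.9 × 0.718232 = 22.9116
Index = Σ wᵢ·(p₁ᵢ/p₀ᵢ) = 30.1659 + 32.5594 + 25.5684 + 22.9116 = 111.2052

111.21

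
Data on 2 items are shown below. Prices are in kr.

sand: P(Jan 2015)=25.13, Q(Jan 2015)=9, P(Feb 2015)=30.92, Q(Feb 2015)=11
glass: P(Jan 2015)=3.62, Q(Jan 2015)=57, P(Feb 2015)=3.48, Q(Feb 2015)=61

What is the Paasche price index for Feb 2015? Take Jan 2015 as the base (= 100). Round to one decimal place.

Paasche price index uses current-period quantities as weights.
ΣP(Feb 2015)·Q(Feb 2015) = 30.92×11 + 3.48×61 = 340.12 + 212.28 = 552.4
ΣP(Jan 2015)·Q(Feb 2015) = 25.13×11 + 3.62×61 = 276.43 + 220.82 = 497.25
Index = 552.4 / 497.25 × 100 = 111.0910

111.1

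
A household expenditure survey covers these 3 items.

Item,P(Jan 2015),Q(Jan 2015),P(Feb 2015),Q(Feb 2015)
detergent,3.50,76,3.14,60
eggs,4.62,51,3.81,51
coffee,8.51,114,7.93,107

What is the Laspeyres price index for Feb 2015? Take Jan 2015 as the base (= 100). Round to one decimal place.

Laspeyres price index uses base-period quantities as weights.
ΣP(Feb 2015)·Q(Jan 2015) = 3.14×76 + 3.81×51 + 7.93×114 = 238.64 + 194.31 + 904.02 = 1336.97
ΣP(Jan 2015)·Q(Jan 2015) = 3.50×76 + 4.62×51 + 8.51×114 = 266 + 235.62 + 970.14 = 1471.76
Index = 1336.97 / 1471.76 × 100 = 90.8416

90.8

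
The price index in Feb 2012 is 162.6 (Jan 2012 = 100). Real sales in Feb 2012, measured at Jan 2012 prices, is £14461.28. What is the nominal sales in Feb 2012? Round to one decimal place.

Nominal = Real × (Index/100) = 14461.28 × (162.6/100)
        = 14461.28 × 1.626 = 23514.0413

23514.0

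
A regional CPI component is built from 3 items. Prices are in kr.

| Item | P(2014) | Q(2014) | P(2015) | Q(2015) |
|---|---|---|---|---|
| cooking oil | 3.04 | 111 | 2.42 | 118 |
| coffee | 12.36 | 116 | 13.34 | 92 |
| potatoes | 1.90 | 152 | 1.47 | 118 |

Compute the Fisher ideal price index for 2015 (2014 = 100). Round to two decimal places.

Laspeyres component (base-period weights):
ΣP(2015)Q(2014) = 2.42×111 + 13.34×116 + 1.47×152 = 268.62 + 1547.44 + 223.44 = 2039.5
ΣP(2014)Q(2014) = 3.04×111 + 12.36×116 + 1.90×152 = 337.44 + 1433.76 + 288.8 = 2060
L = 2039.5 / 2060 × 100 = 99.0049
Paasche component (current-period weights):
ΣP(2015)Q(2015) = 2.42×118 + 13.34×92 + 1.47×118 = 285.56 + 1227.28 + 173.46 = 1686.3
ΣP(2014)Q(2015) = 3.04×118 + 12.36×92 + 1.90×118 = 358.72 + 1137.12 + 224.2 = 1720.04
P = 1686.3 / 1720.04 × 100 = 98.0384
Fisher = √(L × P) = √(99.0049 × 98.0384) = 98.5205

98.52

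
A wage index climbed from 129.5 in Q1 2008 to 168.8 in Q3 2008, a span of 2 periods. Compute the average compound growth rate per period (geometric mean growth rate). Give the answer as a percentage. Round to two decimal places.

Growth factor = (168.8/129.5)^(1/2) = (1.303475)^(1/2) = 1.141698
Growth rate = 1.141698 − 1 = 0.141698 = 14.1698%

14.17%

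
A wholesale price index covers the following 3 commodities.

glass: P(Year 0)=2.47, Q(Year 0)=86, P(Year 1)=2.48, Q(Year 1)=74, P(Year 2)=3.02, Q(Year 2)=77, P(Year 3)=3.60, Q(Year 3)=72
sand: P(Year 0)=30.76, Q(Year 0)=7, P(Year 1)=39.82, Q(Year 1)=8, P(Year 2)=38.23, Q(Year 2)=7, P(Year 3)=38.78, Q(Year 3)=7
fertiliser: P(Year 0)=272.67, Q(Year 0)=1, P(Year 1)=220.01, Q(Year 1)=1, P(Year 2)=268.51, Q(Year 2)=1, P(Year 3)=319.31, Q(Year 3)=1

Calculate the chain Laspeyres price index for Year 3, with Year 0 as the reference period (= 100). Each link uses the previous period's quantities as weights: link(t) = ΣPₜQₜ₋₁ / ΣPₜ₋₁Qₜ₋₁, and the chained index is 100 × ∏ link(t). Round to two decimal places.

126.83

Link Year 0→Year 1:
ΣP(Year 1)Q(Year 0) = 2.48×86 + 39.82×7 + 220.01×1 = 213.28 + 278.74 + 220.01 = 712.03
ΣP(Year 0)Q(Year 0) = 2.47×86 + 30.76×7 + 272.67×1 = 212.42 + 215.32 + 272.67 = 700.41
link = 712.03/700.41 = 1.016590
Link Year 1→Year 2:
ΣP(Year 2)Q(Year 1) = 3.02×74 + 38.23×8 + 268.51×1 = 223.48 + 305.84 + 268.51 = 797.83
ΣP(Year 1)Q(Year 1) = 2.48×74 + 39.82×8 + 220.01×1 = 183.52 + 318.56 + 220.01 = 722.09
link = 797.83/722.09 = 1.104890
Link Year 2→Year 3:
ΣP(Year 3)Q(Year 2) = 3.60×77 + 38.78×7 + 319.31×1 = 277.2 + 271.46 + 319.31 = 867.97
ΣP(Year 2)Q(Year 2) = 3.02×77 + 38.23×7 + 268.51×1 = 232.54 + 267.61 + 268.51 = 768.66
link = 867.97/768.66 = 1.129199
Chained index = 100 × 1.016590 × 1.104890 × 1.129199 = 126.8339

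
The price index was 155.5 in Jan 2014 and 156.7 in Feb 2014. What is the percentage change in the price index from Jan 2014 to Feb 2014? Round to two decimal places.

0.77%

Change = (156.7 − 155.5) / 155.5 × 100
       = 1.2 / 155.5 × 100 = 0.7717%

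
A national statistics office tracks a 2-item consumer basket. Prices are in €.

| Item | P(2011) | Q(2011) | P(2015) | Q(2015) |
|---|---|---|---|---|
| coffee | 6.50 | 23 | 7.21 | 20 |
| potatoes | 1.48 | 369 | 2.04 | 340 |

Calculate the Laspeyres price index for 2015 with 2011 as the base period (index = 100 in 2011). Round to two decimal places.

132.05

Laspeyres price index uses base-period quantities as weights.
ΣP(2015)·Q(2011) = 7.21×23 + 2.04×369 = 165.83 + 752.76 = 918.59
ΣP(2011)·Q(2011) = 6.50×23 + 1.48×369 = 149.5 + 546.12 = 695.62
Index = 918.59 / 695.62 × 100 = 132.0534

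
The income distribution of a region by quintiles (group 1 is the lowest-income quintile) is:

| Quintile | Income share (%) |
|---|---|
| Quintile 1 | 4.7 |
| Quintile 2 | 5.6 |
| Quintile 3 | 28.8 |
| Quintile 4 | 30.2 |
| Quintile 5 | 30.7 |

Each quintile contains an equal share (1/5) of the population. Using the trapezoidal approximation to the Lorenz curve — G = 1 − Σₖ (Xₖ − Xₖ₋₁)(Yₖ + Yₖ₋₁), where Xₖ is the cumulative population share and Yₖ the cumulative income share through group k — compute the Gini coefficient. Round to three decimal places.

0.306

Cumulative income shares Yₖ: 0.0470, 0.1030, 0.3910, 0.6930, 1.0000
Σ (Xₖ−Xₖ₋₁)(Yₖ+Yₖ₋₁) = (1/5)(0.0470+0.0000) + (1/5)(0.1030+0.0470) + (1/5)(0.3910+0.1030) + (1/5)(0.6930+0.3910) + (1/5)(1.0000+0.6930)
  = 0.0094 + 0.0300 + 0.0988 + 0.2168 + 0.3386 = 0.6936
G = 1 − 0.6936 = 0.3064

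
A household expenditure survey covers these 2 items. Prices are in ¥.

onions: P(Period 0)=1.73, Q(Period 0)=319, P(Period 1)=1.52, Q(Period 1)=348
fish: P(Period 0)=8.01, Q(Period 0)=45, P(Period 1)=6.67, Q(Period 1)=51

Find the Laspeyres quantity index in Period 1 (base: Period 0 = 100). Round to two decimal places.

Laspeyres quantity index uses base-period prices as weights.
ΣP(Period 0)·Q(Period 1) = 1.73×348 + 8.01×51 = 602.04 + 408.51 = 1010.55
ΣP(Period 0)·Q(Period 0) = 1.73×319 + 8.01×45 = 551.87 + 360.45 = 912.32
Index = 1010.55 / 912.32 × 100 = 110.7671

110.77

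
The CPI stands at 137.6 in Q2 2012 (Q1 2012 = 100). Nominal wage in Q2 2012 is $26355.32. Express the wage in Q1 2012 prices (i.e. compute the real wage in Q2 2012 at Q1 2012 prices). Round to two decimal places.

19153.58

Real = Nominal ÷ (Index/100) = 26355.32 ÷ (137.6/100)
     = 26355.32 ÷ 1.376 = 19153.5756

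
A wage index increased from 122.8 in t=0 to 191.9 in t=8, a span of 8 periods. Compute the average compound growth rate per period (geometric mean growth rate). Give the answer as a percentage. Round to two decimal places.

Growth factor = (191.9/122.8)^(1/8) = (1.562704)^(1/8) = 1.057388
Growth rate = 1.057388 − 1 = 0.057388 = 5.7388%

5.74%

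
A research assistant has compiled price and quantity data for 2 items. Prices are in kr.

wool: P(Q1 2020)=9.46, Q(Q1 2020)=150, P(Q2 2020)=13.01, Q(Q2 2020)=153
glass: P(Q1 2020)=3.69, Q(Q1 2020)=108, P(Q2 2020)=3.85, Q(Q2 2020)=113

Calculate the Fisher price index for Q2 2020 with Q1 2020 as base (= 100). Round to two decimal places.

130.18

Laspeyres component (base-period weights):
ΣP(Q2 2020)Q(Q1 2020) = 13.01×150 + 3.85×108 = 1951.5 + 415.8 = 2367.3
ΣP(Q1 2020)Q(Q1 2020) = 9.46×150 + 3.69×108 = 1419 + 398.52 = 1817.52
L = 2367.3 / 1817.52 × 100 = 130.2489
Paasche component (current-period weights):
ΣP(Q2 2020)Q(Q2 2020) = 13.01×153 + 3.85×113 = 1990.53 + 435.05 = 2425.58
ΣP(Q1 2020)Q(Q2 2020) = 9.46×153 + 3.69×113 = 1447.38 + 416.97 = 1864.35
P = 2425.58 / 1864.35 × 100 = 130.1033
Fisher = √(L × P) = √(130.2489 × 130.1033) = 130.1761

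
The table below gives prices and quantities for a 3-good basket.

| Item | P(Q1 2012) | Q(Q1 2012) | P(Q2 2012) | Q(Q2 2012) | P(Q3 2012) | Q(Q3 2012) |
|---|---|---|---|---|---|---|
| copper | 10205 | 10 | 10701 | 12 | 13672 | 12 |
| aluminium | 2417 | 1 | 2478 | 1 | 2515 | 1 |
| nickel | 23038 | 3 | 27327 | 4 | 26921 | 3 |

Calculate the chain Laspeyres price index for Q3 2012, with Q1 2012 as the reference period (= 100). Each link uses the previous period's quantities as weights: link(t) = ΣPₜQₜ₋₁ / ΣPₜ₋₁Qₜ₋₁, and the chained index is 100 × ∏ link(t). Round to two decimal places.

Link Q1 2012→Q2 2012:
ΣP(Q2 2012)Q(Q1 2012) = 10701×10 + 2478×1 + 27327×3 = 107010 + 2478 + 81981 = 191469
ΣP(Q1 2012)Q(Q1 2012) = 10205×10 + 2417×1 + 23038×3 = 102050 + 2417 + 69114 = 173581
link = 191469/173581 = 1.103053
Link Q2 2012→Q3 2012:
ΣP(Q3 2012)Q(Q2 2012) = 13672×12 + 2515×1 + 26921×4 = 164064 + 2515 + 107684 = 274263
ΣP(Q2 2012)Q(Q2 2012) = 10701×12 + 2478×1 + 27327×4 = 128412 + 2478 + 109308 = 240198
link = 274263/240198 = 1.141820
Chained index = 100 × 1.103053 × 1.141820 = 125.9488

125.95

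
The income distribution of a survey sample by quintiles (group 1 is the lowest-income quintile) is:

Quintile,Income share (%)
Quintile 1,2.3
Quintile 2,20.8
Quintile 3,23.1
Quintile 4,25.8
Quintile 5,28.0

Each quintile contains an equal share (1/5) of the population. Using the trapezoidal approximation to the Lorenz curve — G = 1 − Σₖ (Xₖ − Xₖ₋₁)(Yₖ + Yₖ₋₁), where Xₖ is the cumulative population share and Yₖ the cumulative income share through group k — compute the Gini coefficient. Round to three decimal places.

Cumulative income shares Yₖ: 0.0230, 0.2310, 0.4620, 0.7200, 1.0000
Σ (Xₖ−Xₖ₋₁)(Yₖ+Yₖ₋₁) = (1/5)(0.0230+0.0000) + (1/5)(0.2310+0.0230) + (1/5)(0.4620+0.2310) + (1/5)(0.7200+0.4620) + (1/5)(1.0000+0.7200)
  = 0.0046 + 0.0508 + 0.1386 + 0.2364 + 0.3440 = 0.7744
G = 1 − 0.7744 = 0.2256

0.226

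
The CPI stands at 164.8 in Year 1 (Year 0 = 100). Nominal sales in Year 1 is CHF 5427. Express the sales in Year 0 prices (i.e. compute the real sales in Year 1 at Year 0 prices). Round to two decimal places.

3293.08

Real = Nominal ÷ (Index/100) = 5427 ÷ (164.8/100)
     = 5427 ÷ 1.648 = 3293.0825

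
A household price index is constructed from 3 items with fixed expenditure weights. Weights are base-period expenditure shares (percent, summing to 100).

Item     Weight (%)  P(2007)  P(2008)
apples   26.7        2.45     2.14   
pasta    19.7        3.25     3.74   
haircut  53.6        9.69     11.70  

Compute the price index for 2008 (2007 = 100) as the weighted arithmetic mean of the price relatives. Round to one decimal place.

110.7

apples: 26.7 × (2.14/2.45) = 26.7 × 0.873469 = 23.3216
pasta: 19.7 × (3.74/3.25) = 19.7 × 1.150769 = 22.6702
haircut: 53.6 × (11.70/9.69) = 53.6 × 1.207430 = 64.7183
Index = Σ wᵢ·(p₁ᵢ/p₀ᵢ) = 23.3216 + 22.6702 + 64.7183 = 110.7101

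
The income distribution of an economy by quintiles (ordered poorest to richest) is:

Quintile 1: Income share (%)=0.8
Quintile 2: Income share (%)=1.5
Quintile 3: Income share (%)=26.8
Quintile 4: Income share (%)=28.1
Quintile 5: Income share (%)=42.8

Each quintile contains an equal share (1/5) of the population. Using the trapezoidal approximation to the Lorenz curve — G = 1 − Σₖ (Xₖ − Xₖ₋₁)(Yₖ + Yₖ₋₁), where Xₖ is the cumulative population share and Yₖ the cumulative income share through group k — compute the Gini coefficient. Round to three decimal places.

0.442

Cumulative income shares Yₖ: 0.0080, 0.0230, 0.2910, 0.5720, 1.0000
Σ (Xₖ−Xₖ₋₁)(Yₖ+Yₖ₋₁) = (1/5)(0.0080+0.0000) + (1/5)(0.0230+0.0080) + (1/5)(0.2910+0.0230) + (1/5)(0.5720+0.2910) + (1/5)(1.0000+0.5720)
  = 0.0016 + 0.0062 + 0.0628 + 0.1726 + 0.3144 = 0.5576
G = 1 − 0.5576 = 0.4424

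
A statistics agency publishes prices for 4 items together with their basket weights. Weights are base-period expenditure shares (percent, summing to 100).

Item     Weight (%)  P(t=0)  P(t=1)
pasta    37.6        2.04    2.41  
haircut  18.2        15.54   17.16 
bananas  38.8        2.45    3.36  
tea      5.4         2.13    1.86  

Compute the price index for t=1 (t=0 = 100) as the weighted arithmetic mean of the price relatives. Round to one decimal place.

pasta: 37.6 × (2.41/2.04) = 37.6 × 1.181373 = 44.4196
haircut: 18.2 × (17.16/15.54) = 18.2 × 1.104247 = 20.0973
bananas: 38.8 × (3.36/2.45) = 38.8 × 1.371429 = 53.2114
tea: 5.4 × (1.86/2.13) = 5.4 × 0.873239 = 4.7155
Index = Σ wᵢ·(p₁ᵢ/p₀ᵢ) = 44.4196 + 20.0973 + 53.2114 + 4.7155 = 122.4438

122.4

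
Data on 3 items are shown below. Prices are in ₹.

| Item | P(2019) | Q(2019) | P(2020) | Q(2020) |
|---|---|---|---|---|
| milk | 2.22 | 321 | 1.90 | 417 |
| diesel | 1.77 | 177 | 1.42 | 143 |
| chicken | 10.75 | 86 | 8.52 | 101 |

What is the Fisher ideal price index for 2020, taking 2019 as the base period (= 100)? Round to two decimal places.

Laspeyres component (base-period weights):
ΣP(2020)Q(2019) = 1.90×321 + 1.42×177 + 8.52×86 = 609.9 + 251.34 + 732.72 = 1593.96
ΣP(2019)Q(2019) = 2.22×321 + 1.77×177 + 10.75×86 = 712.62 + 313.29 + 924.5 = 1950.41
L = 1593.96 / 1950.41 × 100 = 81.7244
Paasche component (current-period weights):
ΣP(2020)Q(2020) = 1.90×417 + 1.42×143 + 8.52×101 = 792.3 + 203.06 + 860.52 = 1855.88
ΣP(2019)Q(2020) = 2.22×417 + 1.77×143 + 10.75×101 = 925.74 + 253.11 + 1085.75 = 2264.6
P = 1855.88 / 2264.6 × 100 = 81.9518
Fisher = √(L × P) = √(81.7244 × 81.9518) = 81.8380

81.84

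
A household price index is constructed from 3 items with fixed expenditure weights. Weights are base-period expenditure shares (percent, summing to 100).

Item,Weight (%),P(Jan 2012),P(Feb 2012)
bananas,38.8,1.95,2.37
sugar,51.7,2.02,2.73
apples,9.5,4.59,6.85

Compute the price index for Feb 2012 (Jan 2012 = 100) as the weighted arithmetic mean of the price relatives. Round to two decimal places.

131.21

bananas: 38.8 × (2.37/1.95) = 38.8 × 1.215385 = 47.1569
sugar: 51.7 × (2.73/2.02) = 51.7 × 1.351485 = 69.8718
apples: 9.5 × (6.85/4.59) = 9.5 × 1.492375 = 14.1776
Index = Σ wᵢ·(p₁ᵢ/p₀ᵢ) = 47.1569 + 69.8718 + 14.1776 = 131.2063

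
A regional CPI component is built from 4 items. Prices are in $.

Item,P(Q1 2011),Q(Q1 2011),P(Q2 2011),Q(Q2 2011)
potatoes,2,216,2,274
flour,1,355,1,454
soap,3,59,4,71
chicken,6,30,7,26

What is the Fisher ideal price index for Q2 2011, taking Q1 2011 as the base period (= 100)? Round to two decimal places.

Laspeyres component (base-period weights):
ΣP(Q2 2011)Q(Q1 2011) = 2×216 + 1×355 + 4×59 + 7×30 = 432 + 355 + 236 + 210 = 1233
ΣP(Q1 2011)Q(Q1 2011) = 2×216 + 1×355 + 3×59 + 6×30 = 432 + 355 + 177 + 180 = 1144
L = 1233 / 1144 × 100 = 107.7797
Paasche component (current-period weights):
ΣP(Q2 2011)Q(Q2 2011) = 2×274 + 1×454 + 4×71 + 7×26 = 548 + 454 + 284 + 182 = 1468
ΣP(Q1 2011)Q(Q2 2011) = 2×274 + 1×454 + 3×71 + 6×26 = 548 + 454 + 213 + 156 = 1371
P = 1468 / 1371 × 100 = 107.0751
Fisher = √(L × P) = √(107.7797 × 107.0751) = 107.4268

107.43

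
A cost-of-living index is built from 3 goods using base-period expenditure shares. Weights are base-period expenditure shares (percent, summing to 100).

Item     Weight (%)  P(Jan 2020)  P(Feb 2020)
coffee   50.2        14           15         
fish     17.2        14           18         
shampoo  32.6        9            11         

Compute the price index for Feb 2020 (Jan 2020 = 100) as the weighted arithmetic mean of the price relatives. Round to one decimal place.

coffee: 50.2 × (15/14) = 50.2 × 1.071429 = 53.7857
fish: 17.2 × (18/14) = 17.2 × 1.285714 = 22.1143
shampoo: 32.6 × (11/9) = 32.6 × 1.222222 = 39.8444
Index = Σ wᵢ·(p₁ᵢ/p₀ᵢ) = 53.7857 + 22.1143 + 39.8444 = 115.7444

115.7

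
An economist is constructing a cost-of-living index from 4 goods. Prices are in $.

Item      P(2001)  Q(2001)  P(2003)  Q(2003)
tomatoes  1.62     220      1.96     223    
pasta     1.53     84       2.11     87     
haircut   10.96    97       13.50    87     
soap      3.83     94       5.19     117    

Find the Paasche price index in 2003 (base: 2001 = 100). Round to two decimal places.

Paasche price index uses current-period quantities as weights.
ΣP(2003)·Q(2003) = 1.96×223 + 2.11×87 + 13.50×87 + 5.19×117 = 437.08 + 183.57 + 1174.5 + 607.23 = 2402.38
ΣP(2001)·Q(2003) = 1.62×223 + 1.53×87 + 10.96×87 + 3.83×117 = 361.26 + 133.11 + 953.52 + 448.11 = 1896
Index = 2402.38 / 1896 × 100 = 126.7078

126.71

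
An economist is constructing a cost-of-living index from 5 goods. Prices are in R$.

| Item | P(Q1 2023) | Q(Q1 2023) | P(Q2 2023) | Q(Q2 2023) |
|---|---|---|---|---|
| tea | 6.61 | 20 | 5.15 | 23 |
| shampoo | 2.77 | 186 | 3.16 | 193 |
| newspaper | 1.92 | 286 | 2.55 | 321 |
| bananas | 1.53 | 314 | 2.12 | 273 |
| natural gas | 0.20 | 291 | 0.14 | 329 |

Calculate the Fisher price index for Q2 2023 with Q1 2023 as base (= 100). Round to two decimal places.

Laspeyres component (base-period weights):
ΣP(Q2 2023)Q(Q1 2023) = 5.15×20 + 3.16×186 + 2.55×286 + 2.12×314 + 0.14×291 = 103 + 587.76 + 729.3 + 665.68 + 40.74 = 2126.48
ΣP(Q1 2023)Q(Q1 2023) = 6.61×20 + 2.77×186 + 1.92×286 + 1.53×314 + 0.20×291 = 132.2 + 515.22 + 549.12 + 480.42 + 58.2 = 1735.16
L = 2126.48 / 1735.16 × 100 = 122.5524
Paasche component (current-period weights):
ΣP(Q2 2023)Q(Q2 2023) = 5.15×23 + 3.16×193 + 2.55×321 + 2.12×273 + 0.14×329 = 118.45 + 609.88 + 818.55 + 578.76 + 46.06 = 2171.7
ΣP(Q1 2023)Q(Q2 2023) = 6.61×23 + 2.77×193 + 1.92×321 + 1.53×273 + 0.20×329 = 152.03 + 534.61 + 616.32 + 417.69 + 65.8 = 1786.45
P = 2171.7 / 1786.45 × 100 = 121.5651
Fisher = √(L × P) = √(122.5524 × 121.5651) = 122.0578

122.06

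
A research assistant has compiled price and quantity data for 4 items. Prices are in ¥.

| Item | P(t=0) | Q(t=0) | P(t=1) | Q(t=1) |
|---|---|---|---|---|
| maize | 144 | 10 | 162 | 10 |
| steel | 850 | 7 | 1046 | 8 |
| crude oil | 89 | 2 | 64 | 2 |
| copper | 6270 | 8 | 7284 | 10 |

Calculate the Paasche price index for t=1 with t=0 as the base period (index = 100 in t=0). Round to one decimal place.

Paasche price index uses current-period quantities as weights.
ΣP(t=1)·Q(t=1) = 162×10 + 1046×8 + 64×2 + 7284×10 = 1620 + 8368 + 128 + 72840 = 82956
ΣP(t=0)·Q(t=1) = 144×10 + 850×8 + 89×2 + 6270×10 = 1440 + 6800 + 178 + 62700 = 71118
Index = 82956 / 71118 × 100 = 116.6456

116.6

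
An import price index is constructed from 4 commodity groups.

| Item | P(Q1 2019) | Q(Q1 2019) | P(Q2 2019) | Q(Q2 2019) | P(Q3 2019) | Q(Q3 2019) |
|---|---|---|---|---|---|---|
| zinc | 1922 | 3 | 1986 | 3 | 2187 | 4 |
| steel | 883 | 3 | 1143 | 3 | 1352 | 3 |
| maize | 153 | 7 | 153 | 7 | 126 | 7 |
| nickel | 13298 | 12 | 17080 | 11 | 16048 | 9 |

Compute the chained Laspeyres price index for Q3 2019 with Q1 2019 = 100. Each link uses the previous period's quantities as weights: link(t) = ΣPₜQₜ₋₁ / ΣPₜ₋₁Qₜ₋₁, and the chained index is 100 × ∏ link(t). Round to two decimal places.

120.80

Link Q1 2019→Q2 2019:
ΣP(Q2 2019)Q(Q1 2019) = 1986×3 + 1143×3 + 153×7 + 17080×12 = 5958 + 3429 + 1071 + 204960 = 215418
ΣP(Q1 2019)Q(Q1 2019) = 1922×3 + 883×3 + 153×7 + 13298×12 = 5766 + 2649 + 1071 + 159576 = 169062
link = 215418/169062 = 1.274195
Link Q2 2019→Q3 2019:
ΣP(Q3 2019)Q(Q2 2019) = 2187×3 + 1352×3 + 126×7 + 16048×11 = 6561 + 4056 + 882 + 176528 = 188027
ΣP(Q2 2019)Q(Q2 2019) = 1986×3 + 1143×3 + 153×7 + 17080×11 = 5958 + 3429 + 1071 + 187880 = 198338
link = 188027/198338 = 0.948013
Chained index = 100 × 1.274195 × 0.948013 = 120.7954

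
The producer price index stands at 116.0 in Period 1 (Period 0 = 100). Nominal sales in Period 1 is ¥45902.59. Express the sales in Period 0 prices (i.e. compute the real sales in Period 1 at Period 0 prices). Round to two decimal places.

39571.20

Real = Nominal ÷ (Index/100) = 45902.59 ÷ (116.0/100)
     = 45902.59 ÷ 1.160 = 39571.1983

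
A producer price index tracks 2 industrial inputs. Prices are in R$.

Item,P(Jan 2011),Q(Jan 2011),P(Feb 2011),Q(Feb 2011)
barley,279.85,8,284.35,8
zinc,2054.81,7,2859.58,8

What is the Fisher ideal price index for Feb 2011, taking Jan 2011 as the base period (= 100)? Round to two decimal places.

Laspeyres component (base-period weights):
ΣP(Feb 2011)Q(Jan 2011) = 284.35×8 + 2859.58×7 = 2274.8 + 20017.06 = 22291.86
ΣP(Jan 2011)Q(Jan 2011) = 279.85×8 + 2054.81×7 = 2238.8 + 14383.67 = 16622.47
L = 22291.86 / 16622.47 × 100 = 134.1068
Paasche component (current-period weights):
ΣP(Feb 2011)Q(Feb 2011) = 284.35×8 + 2859.58×8 = 2274.8 + 22876.64 = 25151.44
ΣP(Jan 2011)Q(Feb 2011) = 279.85×8 + 2054.81×8 = 2238.8 + 16438.48 = 18677.28
P = 25151.44 / 18677.28 × 100 = 134.6633
Fisher = √(L × P) = √(134.1068 × 134.6633) = 134.3847

134.38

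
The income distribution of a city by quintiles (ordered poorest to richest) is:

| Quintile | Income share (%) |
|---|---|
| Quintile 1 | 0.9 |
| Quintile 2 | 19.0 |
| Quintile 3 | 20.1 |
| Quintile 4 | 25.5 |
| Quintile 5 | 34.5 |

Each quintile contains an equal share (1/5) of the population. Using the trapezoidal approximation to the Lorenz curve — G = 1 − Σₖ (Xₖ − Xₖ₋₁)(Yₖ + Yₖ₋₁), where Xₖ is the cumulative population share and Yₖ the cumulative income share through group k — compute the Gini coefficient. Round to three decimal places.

0.295

Cumulative income shares Yₖ: 0.0090, 0.1990, 0.4000, 0.6550, 1.0000
Σ (Xₖ−Xₖ₋₁)(Yₖ+Yₖ₋₁) = (1/5)(0.0090+0.0000) + (1/5)(0.1990+0.0090) + (1/5)(0.4000+0.1990) + (1/5)(0.6550+0.4000) + (1/5)(1.0000+0.6550)
  = 0.0018 + 0.0416 + 0.1198 + 0.2110 + 0.3310 = 0.7052
G = 1 − 0.7052 = 0.2948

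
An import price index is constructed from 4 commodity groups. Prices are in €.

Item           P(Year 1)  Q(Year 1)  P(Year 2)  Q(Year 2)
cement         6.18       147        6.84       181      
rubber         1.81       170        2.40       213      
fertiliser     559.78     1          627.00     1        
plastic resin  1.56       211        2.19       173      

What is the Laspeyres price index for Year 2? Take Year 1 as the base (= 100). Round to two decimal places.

Laspeyres price index uses base-period quantities as weights.
ΣP(Year 2)·Q(Year 1) = 6.84×147 + 2.40×170 + 627.00×1 + 2.19×211 = 1005.48 + 408 + 627 + 462.09 = 2502.57
ΣP(Year 1)·Q(Year 1) = 6.18×147 + 1.81×170 + 559.78×1 + 1.56×211 = 908.46 + 307.7 + 559.78 + 329.16 = 2105.1
Index = 2502.57 / 2105.1 × 100 = 118.8813

118.88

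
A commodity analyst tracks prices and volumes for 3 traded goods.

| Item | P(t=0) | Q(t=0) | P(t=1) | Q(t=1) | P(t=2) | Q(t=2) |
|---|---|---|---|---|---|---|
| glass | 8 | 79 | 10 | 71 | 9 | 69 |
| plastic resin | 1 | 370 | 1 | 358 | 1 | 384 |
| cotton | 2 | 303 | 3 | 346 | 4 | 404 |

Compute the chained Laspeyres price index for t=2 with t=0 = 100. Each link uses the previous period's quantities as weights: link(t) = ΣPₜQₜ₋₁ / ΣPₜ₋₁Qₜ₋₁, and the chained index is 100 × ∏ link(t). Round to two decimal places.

Link t=0→t=1:
ΣP(t=1)Q(t=0) = 10×79 + 1×370 + 3×303 = 790 + 370 + 909 = 2069
ΣP(t=0)Q(t=0) = 8×79 + 1×370 + 2×303 = 632 + 370 + 606 = 1608
link = 2069/1608 = 1.286692
Link t=1→t=2:
ΣP(t=2)Q(t=1) = 9×71 + 1×358 + 4×346 = 639 + 358 + 1384 = 2381
ΣP(t=1)Q(t=1) = 10×71 + 1×358 + 3×346 = 710 + 358 + 1038 = 2106
link = 2381/2106 = 1.130579
Chained index = 100 × 1.286692 × 1.130579 = 145.4707

145.47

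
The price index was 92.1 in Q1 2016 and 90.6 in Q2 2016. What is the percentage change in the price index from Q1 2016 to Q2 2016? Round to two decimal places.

Change = (90.6 − 92.1) / 92.1 × 100
       = -1.5 / 92.1 × 100 = -1.6287%

-1.63%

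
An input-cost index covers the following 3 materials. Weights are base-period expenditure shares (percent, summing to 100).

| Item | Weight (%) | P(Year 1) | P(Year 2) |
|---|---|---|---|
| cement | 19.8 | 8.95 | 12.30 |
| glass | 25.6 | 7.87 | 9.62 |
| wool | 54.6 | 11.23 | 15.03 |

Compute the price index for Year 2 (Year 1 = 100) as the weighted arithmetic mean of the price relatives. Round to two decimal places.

131.58

cement: 19.8 × (12.30/8.95) = 19.8 × 1.374302 = 27.2112
glass: 25.6 × (9.62/7.87) = 25.6 × 1.222363 = 31.2925
wool: 54.6 × (15.03/11.23) = 54.6 × 1.338379 = 73.0755
Index = Σ wᵢ·(p₁ᵢ/p₀ᵢ) = 27.2112 + 31.2925 + 73.0755 = 131.5792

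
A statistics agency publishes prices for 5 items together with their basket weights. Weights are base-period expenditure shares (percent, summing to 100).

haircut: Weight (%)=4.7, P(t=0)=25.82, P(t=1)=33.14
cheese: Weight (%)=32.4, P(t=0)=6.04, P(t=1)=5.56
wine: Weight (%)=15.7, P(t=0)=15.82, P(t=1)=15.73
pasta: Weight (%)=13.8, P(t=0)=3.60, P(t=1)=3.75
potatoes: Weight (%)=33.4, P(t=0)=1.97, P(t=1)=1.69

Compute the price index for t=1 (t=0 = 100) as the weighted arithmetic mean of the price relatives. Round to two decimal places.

94.50

haircut: 4.7 × (33.14/25.82) = 4.7 × 1.283501 = 6.0325
cheese: 32.4 × (5.56/6.04) = 32.4 × 0.920530 = 29.8252
wine: 15.7 × (15.73/15.82) = 15.7 × 0.994311 = 15.6107
pasta: 13.8 × (3.75/3.60) = 13.8 × 1.041667 = 14.3750
potatoes: 33.4 × (1.69/1.97) = 33.4 × 0.857868 = 28.6528
Index = Σ wᵢ·(p₁ᵢ/p₀ᵢ) = 6.0325 + 29.8252 + 15.6107 + 14.3750 + 28.6528 = 94.4961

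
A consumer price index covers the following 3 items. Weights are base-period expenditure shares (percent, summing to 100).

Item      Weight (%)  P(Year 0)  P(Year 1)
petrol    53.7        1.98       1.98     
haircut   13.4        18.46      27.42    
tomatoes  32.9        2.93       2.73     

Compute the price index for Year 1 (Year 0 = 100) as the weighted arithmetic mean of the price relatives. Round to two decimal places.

petrol: 53.7 × (1.98/1.98) = 53.7 × 1.000000 = 53.7000
haircut: 13.4 × (27.42/18.46) = 13.4 × 1.485374 = 19.9040
tomatoes: 32.9 × (2.73/2.93) = 32.9 × 0.931741 = 30.6543
Index = Σ wᵢ·(p₁ᵢ/p₀ᵢ) = 53.7000 + 19.9040 + 30.6543 = 104.2583

104.26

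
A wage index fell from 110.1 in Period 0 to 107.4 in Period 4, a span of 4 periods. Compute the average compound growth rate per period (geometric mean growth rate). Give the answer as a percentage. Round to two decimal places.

Growth factor = (107.4/110.1)^(1/4) = (0.975477)^(1/4) = 0.993812
Growth rate = 0.993812 − 1 = -0.006188 = -0.6188%

-0.62%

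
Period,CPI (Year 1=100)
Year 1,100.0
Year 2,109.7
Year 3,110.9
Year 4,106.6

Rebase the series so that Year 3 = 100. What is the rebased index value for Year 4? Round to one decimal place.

96.1

Rebased(Year 4) = 106.6 / 110.9 × 100 = 96.1226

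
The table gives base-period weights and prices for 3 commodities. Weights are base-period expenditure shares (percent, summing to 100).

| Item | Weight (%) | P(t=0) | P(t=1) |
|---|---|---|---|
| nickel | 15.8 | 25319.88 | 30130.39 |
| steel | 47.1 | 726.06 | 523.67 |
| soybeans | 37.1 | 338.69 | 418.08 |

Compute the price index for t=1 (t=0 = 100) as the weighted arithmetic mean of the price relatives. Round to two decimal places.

nickel: 15.8 × (30130.39/25319.88) = 15.8 × 1.189989 = 18.8018
steel: 47.1 × (523.67/726.06) = 47.1 × 0.721249 = 33.9708
soybeans: 37.1 × (418.08/338.69) = 37.1 × 1.234403 = 45.7964
Index = Σ wᵢ·(p₁ᵢ/p₀ᵢ) = 18.8018 + 33.9708 + 45.7964 = 98.5690

98.57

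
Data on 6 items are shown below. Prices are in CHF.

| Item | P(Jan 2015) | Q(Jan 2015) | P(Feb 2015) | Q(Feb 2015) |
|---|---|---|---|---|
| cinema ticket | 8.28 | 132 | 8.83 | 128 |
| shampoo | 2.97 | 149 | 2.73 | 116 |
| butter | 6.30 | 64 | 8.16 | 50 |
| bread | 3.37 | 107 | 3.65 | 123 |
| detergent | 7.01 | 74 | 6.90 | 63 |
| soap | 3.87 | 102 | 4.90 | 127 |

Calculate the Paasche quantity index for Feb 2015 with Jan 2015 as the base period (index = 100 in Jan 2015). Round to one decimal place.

Paasche quantity index uses current-period prices as weights.
ΣP(Feb 2015)·Q(Feb 2015) = 8.83×128 + 2.73×116 + 8.16×50 + 3.65×123 + 6.90×63 + 4.90×127 = 1130.24 + 316.68 + 408 + 448.95 + 434.7 + 622.3 = 3360.87
ΣP(Feb 2015)·Q(Jan 2015) = 8.83×132 + 2.73×149 + 8.16×64 + 3.65×107 + 6.90×74 + 4.90×102 = 1165.56 + 406.77 + 522.24 + 390.55 + 510.6 + 499.8 = 3495.52
Index = 3360.87 / 3495.52 × 100 = 96.1479

96.1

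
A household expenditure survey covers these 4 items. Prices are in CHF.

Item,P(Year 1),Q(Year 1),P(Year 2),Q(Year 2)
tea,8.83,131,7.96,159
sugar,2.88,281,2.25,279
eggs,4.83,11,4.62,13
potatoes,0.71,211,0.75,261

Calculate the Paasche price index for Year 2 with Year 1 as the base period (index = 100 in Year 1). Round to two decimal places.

87.52

Paasche price index uses current-period quantities as weights.
ΣP(Year 2)·Q(Year 2) = 7.96×159 + 2.25×279 + 4.62×13 + 0.75×261 = 1265.64 + 627.75 + 60.06 + 195.75 = 2149.2
ΣP(Year 1)·Q(Year 2) = 8.83×159 + 2.88×279 + 4.83×13 + 0.71×261 = 1403.97 + 803.52 + 62.79 + 185.31 = 2455.59
Index = 2149.2 / 2455.59 × 100 = 87.5228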